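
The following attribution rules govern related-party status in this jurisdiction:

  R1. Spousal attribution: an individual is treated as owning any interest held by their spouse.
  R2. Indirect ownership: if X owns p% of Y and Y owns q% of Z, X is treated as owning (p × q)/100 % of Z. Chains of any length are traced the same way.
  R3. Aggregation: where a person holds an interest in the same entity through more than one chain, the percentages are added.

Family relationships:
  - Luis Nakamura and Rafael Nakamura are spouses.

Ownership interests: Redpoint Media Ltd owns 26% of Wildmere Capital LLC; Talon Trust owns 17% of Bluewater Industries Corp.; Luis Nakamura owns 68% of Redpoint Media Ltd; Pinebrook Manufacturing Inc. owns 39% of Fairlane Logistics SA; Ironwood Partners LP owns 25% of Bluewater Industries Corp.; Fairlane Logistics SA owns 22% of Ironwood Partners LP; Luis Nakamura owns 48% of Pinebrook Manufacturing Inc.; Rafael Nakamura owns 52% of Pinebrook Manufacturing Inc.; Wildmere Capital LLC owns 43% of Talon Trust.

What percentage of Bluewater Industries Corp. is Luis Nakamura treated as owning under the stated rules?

3.437408%

By spousal attribution (R1), Luis Nakamura is treated as also owning Rafael Nakamura's interest in Pinebrook Manufacturing Inc, giving 48% + 52% = 100%.
Chain via Redpoint Media Ltd → Wildmere Capital LLC → Talon Trust (R2): 68% × 26% × 43% × 17% = 1.292408% of Bluewater Industries Corp.
Chain via Pinebrook Manufacturing Inc. → Fairlane Logistics SA → Ironwood Partners LP (R2): 100% × 39% × 22% × 25% = 2.145% of Bluewater Industries Corp.
Aggregating (R3): 1.292408% + 2.145% = 3.437408%.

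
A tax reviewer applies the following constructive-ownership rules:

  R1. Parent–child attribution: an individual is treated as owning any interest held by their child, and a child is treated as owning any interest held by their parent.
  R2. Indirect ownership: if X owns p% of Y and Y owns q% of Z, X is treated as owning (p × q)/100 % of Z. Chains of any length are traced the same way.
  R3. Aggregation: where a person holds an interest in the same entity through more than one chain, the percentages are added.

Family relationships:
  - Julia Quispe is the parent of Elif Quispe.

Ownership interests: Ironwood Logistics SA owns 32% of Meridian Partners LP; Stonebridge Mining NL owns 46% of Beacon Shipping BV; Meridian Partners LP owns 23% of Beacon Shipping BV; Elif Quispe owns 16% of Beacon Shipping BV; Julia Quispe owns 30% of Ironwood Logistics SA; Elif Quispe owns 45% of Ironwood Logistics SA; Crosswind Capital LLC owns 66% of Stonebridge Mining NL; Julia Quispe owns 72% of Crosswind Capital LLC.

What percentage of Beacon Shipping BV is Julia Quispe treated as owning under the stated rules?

By parent–child attribution (R1), Julia Quispe is treated as also owning Elif Quispe's interest in Ironwood Logistics SA, giving 30% + 45% = 75%.
By parent–child attribution (R1), Julia Quispe is treated as owning Elif Quispe's 16% interest in Beacon Shipping BV.
Chain via Crosswind Capital LLC → Stonebridge Mining NL (R2): 72% × 66% × 46% = 21.8592% of Beacon Shipping BV.
Chain via Ironwood Logistics SA → Meridian Partners LP (R2): 75% × 32% × 23% = 5.52% of Beacon Shipping BV.
Direct interest in Beacon Shipping BV: 16%.
Aggregating (R3): 21.8592% + 5.52% + 16% = 43.3792%.

43.3792%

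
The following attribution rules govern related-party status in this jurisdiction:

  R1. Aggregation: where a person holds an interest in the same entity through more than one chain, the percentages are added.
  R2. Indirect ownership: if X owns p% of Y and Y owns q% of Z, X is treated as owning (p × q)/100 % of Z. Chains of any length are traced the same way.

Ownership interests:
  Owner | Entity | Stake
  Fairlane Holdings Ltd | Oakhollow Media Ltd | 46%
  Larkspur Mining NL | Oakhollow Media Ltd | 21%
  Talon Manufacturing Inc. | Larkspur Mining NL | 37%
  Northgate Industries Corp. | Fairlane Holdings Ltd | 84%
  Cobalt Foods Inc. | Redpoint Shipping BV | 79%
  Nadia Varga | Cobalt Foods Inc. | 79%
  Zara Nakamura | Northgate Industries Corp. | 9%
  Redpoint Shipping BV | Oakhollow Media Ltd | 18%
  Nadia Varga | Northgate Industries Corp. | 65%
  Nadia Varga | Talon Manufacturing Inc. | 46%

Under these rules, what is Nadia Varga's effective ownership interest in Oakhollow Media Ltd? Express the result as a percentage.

Chain via Talon Manufacturing Inc. → Larkspur Mining NL (R2): 46% × 37% × 21% = 3.5742% of Oakhollow Media Ltd.
Chain via Cobalt Foods Inc. → Redpoint Shipping BV (R2): 79% × 79% × 18% = 11.2338% of Oakhollow Media Ltd.
Chain via Northgate Industries Corp. → Fairlane Holdings Ltd (R2): 65% × 84% × 46% = 25.116% of Oakhollow Media Ltd.
Aggregating (R1): 3.5742% + 11.2338% + 25.116% = 39.924%.

39.924%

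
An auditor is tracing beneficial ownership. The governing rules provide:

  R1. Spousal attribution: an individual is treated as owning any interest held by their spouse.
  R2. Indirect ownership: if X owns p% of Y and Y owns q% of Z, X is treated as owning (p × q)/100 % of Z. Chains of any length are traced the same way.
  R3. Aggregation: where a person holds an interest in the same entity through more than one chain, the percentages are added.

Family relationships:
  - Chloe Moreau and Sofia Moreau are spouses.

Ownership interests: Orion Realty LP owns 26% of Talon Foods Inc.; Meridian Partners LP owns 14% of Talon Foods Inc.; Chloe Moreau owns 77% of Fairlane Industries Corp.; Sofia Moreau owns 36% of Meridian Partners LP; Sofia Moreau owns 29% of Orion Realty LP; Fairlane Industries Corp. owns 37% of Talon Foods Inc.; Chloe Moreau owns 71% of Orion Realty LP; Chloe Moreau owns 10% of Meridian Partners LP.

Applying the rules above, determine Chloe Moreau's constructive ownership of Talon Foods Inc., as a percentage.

60.93%

By spousal attribution (R1), Chloe Moreau is treated as also owning Sofia Moreau's interest in Orion Realty LP, giving 71% + 29% = 100%.
By spousal attribution (R1), Chloe Moreau is treated as also owning Sofia Moreau's interest in Meridian Partners LP, giving 10% + 36% = 46%.
Chain via Orion Realty LP (R2): 100% × 26% = 26% of Talon Foods Inc.
Chain via Meridian Partners LP (R2): 46% × 14% = 6.44% of Talon Foods Inc.
Chain via Fairlane Industries Corp. (R2): 77% × 37% = 28.49% of Talon Foods Inc.
Aggregating (R3): 26% + 6.44% + 28.49% = 60.93%.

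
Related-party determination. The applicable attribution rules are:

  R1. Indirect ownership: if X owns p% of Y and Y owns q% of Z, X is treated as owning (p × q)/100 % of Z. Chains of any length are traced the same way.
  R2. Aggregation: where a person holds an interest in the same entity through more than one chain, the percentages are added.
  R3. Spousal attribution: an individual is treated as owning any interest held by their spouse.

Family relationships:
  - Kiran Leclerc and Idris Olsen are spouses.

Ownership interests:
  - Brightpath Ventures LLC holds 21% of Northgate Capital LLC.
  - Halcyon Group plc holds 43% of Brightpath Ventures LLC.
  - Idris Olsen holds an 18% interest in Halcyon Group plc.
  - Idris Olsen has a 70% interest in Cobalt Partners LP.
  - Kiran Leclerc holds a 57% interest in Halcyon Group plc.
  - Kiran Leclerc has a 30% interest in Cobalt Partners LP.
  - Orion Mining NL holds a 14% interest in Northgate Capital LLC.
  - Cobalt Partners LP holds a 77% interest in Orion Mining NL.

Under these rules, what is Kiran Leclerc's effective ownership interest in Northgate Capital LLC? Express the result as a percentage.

By spousal attribution (R3), Kiran Leclerc is treated as also owning Idris Olsen's interest in Halcyon Group plc, giving 57% + 18% = 75%.
By spousal attribution (R3), Kiran Leclerc is treated as also owning Idris Olsen's interest in Cobalt Partners LP, giving 30% + 70% = 100%.
Chain via Halcyon Group plc → Brightpath Ventures LLC (R1): 75% × 43% × 21% = 6.7725% of Northgate Capital LLC.
Chain via Cobalt Partners LP → Orion Mining NL (R1): 100% × 77% × 14% = 10.78% of Northgate Capital LLC.
Aggregating (R2): 6.7725% + 10.78% = 17.5525%.

17.5525%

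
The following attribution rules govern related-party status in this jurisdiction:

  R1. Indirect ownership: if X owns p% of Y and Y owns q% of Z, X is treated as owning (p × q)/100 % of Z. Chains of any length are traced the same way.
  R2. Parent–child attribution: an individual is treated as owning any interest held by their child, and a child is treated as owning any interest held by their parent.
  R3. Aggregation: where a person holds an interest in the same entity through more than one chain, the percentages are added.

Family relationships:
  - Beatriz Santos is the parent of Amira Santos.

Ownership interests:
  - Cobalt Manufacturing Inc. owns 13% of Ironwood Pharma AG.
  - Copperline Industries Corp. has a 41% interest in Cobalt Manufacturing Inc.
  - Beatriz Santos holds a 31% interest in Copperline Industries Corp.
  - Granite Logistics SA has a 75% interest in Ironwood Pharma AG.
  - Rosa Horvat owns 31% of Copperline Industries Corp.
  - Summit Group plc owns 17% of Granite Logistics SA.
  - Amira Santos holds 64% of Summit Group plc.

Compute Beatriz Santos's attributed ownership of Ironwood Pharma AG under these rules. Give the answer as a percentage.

9.8123%

By parent–child attribution (R2), Beatriz Santos is treated as owning Amira Santos's 64% interest in Summit Group plc.
Chain via Copperline Industries Corp. → Cobalt Manufacturing Inc. (R1): 31% × 41% × 13% = 1.6523% of Ironwood Pharma AG.
Chain via Summit Group plc → Granite Logistics SA (R1): 64% × 17% × 75% = 8.16% of Ironwood Pharma AG.
Aggregating (R3): 1.6523% + 8.16% = 9.8123%.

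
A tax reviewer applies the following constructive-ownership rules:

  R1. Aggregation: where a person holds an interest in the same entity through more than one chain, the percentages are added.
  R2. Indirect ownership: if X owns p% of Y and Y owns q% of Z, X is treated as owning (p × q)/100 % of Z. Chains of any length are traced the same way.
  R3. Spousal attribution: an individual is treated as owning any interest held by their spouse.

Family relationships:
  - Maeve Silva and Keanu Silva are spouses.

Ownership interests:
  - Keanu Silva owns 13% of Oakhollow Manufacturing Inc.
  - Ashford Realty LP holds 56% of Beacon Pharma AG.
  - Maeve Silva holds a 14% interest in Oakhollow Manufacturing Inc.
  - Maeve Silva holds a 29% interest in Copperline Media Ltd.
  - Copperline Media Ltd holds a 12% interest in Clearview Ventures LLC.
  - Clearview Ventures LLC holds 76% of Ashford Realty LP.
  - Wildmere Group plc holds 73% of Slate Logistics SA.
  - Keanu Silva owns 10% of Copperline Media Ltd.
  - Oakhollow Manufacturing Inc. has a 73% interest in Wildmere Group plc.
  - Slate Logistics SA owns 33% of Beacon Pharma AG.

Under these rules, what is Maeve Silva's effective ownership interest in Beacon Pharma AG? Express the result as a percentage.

By spousal attribution (R3), Maeve Silva is treated as also owning Keanu Silva's interest in Oakhollow Manufacturing Inc, giving 14% + 13% = 27%.
By spousal attribution (R3), Maeve Silva is treated as also owning Keanu Silva's interest in Copperline Media Ltd, giving 29% + 10% = 39%.
Chain via Oakhollow Manufacturing Inc. → Wildmere Group plc → Slate Logistics SA (R2): 27% × 73% × 73% × 33% = 4.748139% of Beacon Pharma AG.
Chain via Copperline Media Ltd → Clearview Ventures LLC → Ashford Realty LP (R2): 39% × 12% × 76% × 56% = 1.991808% of Beacon Pharma AG.
Aggregating (R1): 4.748139% + 1.991808% = 6.739947%.

6.739947%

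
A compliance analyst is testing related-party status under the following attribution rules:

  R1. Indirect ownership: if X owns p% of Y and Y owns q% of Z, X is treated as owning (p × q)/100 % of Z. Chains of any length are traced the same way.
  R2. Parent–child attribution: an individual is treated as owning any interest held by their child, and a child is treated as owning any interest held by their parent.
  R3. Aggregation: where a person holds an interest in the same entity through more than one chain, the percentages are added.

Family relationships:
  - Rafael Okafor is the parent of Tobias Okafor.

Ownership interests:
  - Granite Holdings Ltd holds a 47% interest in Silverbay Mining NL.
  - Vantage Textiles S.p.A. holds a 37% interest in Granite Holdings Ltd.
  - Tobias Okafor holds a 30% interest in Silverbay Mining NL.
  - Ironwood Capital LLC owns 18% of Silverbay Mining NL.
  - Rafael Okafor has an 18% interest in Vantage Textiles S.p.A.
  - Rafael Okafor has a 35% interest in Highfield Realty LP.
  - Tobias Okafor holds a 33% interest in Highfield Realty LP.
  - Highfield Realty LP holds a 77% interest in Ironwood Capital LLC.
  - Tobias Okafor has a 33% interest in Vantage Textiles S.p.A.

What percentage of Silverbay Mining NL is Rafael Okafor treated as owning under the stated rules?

By parent–child attribution (R2), Rafael Okafor is treated as also owning Tobias Okafor's interest in Vantage Textiles S.p.A, giving 18% + 33% = 51%.
By parent–child attribution (R2), Rafael Okafor is treated as also owning Tobias Okafor's interest in Highfield Realty LP, giving 35% + 33% = 68%.
By parent–child attribution (R2), Rafael Okafor is treated as owning Tobias Okafor's 30% interest in Silverbay Mining NL.
Chain via Vantage Textiles S.p.A. → Granite Holdings Ltd (R1): 51% × 37% × 47% = 8.8689% of Silverbay Mining NL.
Chain via Highfield Realty LP → Ironwood Capital LLC (R1): 68% × 77% × 18% = 9.4248% of Silverbay Mining NL.
Direct interest in Silverbay Mining NL: 30%.
Aggregating (R3): 8.8689% + 9.4248% + 30% = 48.2937%.

48.2937%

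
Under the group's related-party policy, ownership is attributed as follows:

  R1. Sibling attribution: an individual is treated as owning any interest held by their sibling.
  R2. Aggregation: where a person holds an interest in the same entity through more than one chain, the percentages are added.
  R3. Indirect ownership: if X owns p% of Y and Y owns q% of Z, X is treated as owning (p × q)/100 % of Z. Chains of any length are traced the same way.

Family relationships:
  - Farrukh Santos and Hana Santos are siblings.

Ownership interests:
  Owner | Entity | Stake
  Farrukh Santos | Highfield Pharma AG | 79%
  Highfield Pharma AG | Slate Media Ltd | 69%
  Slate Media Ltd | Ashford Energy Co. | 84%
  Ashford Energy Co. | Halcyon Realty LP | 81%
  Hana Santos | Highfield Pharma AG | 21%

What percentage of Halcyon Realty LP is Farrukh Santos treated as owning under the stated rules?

By sibling attribution (R1), Farrukh Santos is treated as also owning Hana Santos's interest in Highfield Pharma AG, giving 79% + 21% = 100%.
Chain via Highfield Pharma AG → Slate Media Ltd → Ashford Energy Co. (R3): 100% × 69% × 84% × 81% = 46.9476% of Halcyon Realty LP.

46.9476%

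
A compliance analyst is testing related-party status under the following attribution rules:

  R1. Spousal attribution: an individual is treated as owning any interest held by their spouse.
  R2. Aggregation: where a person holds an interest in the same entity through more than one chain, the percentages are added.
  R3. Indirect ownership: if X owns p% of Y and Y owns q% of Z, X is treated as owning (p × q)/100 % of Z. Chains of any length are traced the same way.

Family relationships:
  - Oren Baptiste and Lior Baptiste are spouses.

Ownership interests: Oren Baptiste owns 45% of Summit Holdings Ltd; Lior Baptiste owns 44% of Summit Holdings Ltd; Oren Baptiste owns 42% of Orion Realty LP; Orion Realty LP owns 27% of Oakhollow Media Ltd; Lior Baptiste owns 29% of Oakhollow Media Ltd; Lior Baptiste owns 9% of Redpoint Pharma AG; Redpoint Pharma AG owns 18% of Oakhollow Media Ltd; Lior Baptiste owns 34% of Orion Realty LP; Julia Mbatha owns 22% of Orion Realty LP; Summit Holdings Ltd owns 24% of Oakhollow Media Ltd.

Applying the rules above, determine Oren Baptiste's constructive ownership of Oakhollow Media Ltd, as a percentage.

By spousal attribution (R1), Oren Baptiste is treated as also owning Lior Baptiste's interest in Summit Holdings Ltd, giving 45% + 44% = 89%.
By spousal attribution (R1), Oren Baptiste is treated as also owning Lior Baptiste's interest in Orion Realty LP, giving 42% + 34% = 76%.
By spousal attribution (R1), Oren Baptiste is treated as owning Lior Baptiste's 9% interest in Redpoint Pharma AG.
By spousal attribution (R1), Oren Baptiste is treated as owning Lior Baptiste's 29% interest in Oakhollow Media Ltd.
Chain via Summit Holdings Ltd (R3): 89% × 24% = 21.36% of Oakhollow Media Ltd.
Chain via Orion Realty LP (R3): 76% × 27% = 20.52% of Oakhollow Media Ltd.
Chain via Redpoint Pharma AG (R3): 9% × 18% = 1.62% of Oakhollow Media Ltd.
Direct interest in Oakhollow Media Ltd: 29%.
Aggregating (R2): 21.36% + 20.52% + 1.62% + 29% = 72.5%.

72.5%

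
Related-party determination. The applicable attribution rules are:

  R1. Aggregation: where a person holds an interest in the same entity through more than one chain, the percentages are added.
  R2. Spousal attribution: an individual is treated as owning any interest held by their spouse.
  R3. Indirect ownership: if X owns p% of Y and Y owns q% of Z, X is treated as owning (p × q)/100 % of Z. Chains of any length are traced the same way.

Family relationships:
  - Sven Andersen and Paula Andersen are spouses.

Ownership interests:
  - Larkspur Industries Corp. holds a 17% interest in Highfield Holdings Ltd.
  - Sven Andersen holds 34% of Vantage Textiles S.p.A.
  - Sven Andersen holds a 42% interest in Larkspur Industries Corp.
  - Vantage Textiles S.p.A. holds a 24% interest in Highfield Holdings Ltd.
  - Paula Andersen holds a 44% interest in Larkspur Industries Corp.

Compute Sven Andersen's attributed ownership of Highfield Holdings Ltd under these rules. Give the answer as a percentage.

22.78%

By spousal attribution (R2), Sven Andersen is treated as also owning Paula Andersen's interest in Larkspur Industries Corp, giving 42% + 44% = 86%.
Chain via Vantage Textiles S.p.A. (R3): 34% × 24% = 8.16% of Highfield Holdings Ltd.
Chain via Larkspur Industries Corp. (R3): 86% × 17% = 14.62% of Highfield Holdings Ltd.
Aggregating (R1): 8.16% + 14.62% = 22.78%.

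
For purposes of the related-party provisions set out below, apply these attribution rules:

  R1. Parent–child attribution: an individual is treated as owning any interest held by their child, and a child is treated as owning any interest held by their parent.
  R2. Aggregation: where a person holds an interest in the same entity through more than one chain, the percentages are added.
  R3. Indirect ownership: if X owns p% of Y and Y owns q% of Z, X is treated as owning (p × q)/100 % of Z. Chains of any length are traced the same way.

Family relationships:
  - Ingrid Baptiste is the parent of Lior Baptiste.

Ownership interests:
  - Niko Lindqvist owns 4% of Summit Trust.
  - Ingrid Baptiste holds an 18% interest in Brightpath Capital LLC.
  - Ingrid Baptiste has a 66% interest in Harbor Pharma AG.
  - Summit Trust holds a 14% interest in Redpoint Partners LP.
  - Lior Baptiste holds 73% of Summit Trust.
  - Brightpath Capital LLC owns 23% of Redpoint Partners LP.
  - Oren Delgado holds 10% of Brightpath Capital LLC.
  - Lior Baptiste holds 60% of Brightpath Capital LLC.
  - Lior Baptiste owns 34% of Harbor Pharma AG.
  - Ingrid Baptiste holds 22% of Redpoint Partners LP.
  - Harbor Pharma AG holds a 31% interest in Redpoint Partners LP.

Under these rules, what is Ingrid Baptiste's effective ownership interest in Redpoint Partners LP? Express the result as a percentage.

81.16%

By parent–child attribution (R1), Ingrid Baptiste is treated as also owning Lior Baptiste's interest in Harbor Pharma AG, giving 66% + 34% = 100%.
By parent–child attribution (R1), Ingrid Baptiste is treated as also owning Lior Baptiste's interest in Brightpath Capital LLC, giving 18% + 60% = 78%.
By parent–child attribution (R1), Ingrid Baptiste is treated as owning Lior Baptiste's 73% interest in Summit Trust.
Chain via Harbor Pharma AG (R3): 100% × 31% = 31% of Redpoint Partners LP.
Chain via Brightpath Capital LLC (R3): 78% × 23% = 17.94% of Redpoint Partners LP.
Direct interest in Redpoint Partners LP: 22%.
Chain via Summit Trust (R3): 73% × 14% = 10.22% of Redpoint Partners LP.
Aggregating (R2): 31% + 17.94% + 22% + 10.22% = 81.16%.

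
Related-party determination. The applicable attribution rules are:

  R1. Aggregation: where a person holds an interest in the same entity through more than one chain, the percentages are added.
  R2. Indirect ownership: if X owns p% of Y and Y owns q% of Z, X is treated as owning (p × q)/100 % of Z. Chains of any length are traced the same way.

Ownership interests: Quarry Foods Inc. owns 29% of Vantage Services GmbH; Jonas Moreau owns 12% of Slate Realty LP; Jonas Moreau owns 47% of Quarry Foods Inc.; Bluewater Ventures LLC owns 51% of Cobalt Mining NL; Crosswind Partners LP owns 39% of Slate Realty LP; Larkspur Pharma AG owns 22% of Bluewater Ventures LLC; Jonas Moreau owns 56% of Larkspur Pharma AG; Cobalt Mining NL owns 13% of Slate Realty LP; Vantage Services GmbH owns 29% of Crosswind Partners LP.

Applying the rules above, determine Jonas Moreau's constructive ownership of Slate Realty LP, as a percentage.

14.358369%

Chain via Larkspur Pharma AG → Bluewater Ventures LLC → Cobalt Mining NL (R2): 56% × 22% × 51% × 13% = 0.816816% of Slate Realty LP.
Chain via Quarry Foods Inc. → Vantage Services GmbH → Crosswind Partners LP (R2): 47% × 29% × 29% × 39% = 1.541553% of Slate Realty LP.
Direct interest in Slate Realty LP: 12%.
Aggregating (R1): 0.816816% + 1.541553% + 12% = 14.358369%.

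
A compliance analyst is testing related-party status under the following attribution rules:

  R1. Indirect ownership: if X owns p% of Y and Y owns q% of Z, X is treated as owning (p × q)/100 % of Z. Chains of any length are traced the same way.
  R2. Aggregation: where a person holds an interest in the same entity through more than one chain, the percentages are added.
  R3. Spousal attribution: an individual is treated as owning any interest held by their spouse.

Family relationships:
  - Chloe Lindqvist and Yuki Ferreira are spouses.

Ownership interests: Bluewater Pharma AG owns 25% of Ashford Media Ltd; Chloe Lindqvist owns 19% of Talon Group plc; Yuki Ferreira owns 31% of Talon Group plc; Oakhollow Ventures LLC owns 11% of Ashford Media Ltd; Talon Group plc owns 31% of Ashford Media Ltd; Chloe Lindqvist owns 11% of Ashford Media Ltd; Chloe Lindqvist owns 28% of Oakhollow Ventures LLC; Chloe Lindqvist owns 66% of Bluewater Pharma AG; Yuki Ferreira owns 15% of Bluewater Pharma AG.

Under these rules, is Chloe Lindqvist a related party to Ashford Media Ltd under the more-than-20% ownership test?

By spousal attribution (R3), Chloe Lindqvist is treated as also owning Yuki Ferreira's interest in Talon Group plc, giving 19% + 31% = 50%.
By spousal attribution (R3), Chloe Lindqvist is treated as also owning Yuki Ferreira's interest in Bluewater Pharma AG, giving 66% + 15% = 81%.
Chain via Talon Group plc (R1): 50% × 31% = 15.5% of Ashford Media Ltd.
Chain via Oakhollow Ventures LLC (R1): 28% × 11% = 3.08% of Ashford Media Ltd.
Chain via Bluewater Pharma AG (R1): 81% × 25% = 20.25% of Ashford Media Ltd.
Direct interest in Ashford Media Ltd: 11%.
Aggregating (R2): 15.5% + 3.08% + 20.25% + 11% = 49.83%.
49.83% exceeds the 20% threshold, so Chloe is a related party to Ashford Media Ltd.

Yes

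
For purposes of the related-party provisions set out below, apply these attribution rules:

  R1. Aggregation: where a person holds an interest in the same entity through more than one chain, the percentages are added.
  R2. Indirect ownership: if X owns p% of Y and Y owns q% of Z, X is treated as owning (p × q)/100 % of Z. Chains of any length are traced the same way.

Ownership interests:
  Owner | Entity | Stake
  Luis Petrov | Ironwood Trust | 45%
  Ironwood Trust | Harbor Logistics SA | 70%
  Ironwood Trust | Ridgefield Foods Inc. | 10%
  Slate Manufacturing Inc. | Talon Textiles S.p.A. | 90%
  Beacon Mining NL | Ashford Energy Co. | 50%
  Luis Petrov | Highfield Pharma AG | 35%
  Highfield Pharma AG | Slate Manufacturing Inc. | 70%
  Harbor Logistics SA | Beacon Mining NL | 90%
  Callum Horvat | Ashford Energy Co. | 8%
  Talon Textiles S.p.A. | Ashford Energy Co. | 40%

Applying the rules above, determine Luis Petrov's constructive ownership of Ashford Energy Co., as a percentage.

22.995%

Chain via Highfield Pharma AG → Slate Manufacturing Inc. → Talon Textiles S.p.A. (R2): 35% × 70% × 90% × 40% = 8.82% of Ashford Energy Co.
Chain via Ironwood Trust → Harbor Logistics SA → Beacon Mining NL (R2): 45% × 70% × 90% × 50% = 14.175% of Ashford Energy Co.
Aggregating (R1): 8.82% + 14.175% = 22.995%.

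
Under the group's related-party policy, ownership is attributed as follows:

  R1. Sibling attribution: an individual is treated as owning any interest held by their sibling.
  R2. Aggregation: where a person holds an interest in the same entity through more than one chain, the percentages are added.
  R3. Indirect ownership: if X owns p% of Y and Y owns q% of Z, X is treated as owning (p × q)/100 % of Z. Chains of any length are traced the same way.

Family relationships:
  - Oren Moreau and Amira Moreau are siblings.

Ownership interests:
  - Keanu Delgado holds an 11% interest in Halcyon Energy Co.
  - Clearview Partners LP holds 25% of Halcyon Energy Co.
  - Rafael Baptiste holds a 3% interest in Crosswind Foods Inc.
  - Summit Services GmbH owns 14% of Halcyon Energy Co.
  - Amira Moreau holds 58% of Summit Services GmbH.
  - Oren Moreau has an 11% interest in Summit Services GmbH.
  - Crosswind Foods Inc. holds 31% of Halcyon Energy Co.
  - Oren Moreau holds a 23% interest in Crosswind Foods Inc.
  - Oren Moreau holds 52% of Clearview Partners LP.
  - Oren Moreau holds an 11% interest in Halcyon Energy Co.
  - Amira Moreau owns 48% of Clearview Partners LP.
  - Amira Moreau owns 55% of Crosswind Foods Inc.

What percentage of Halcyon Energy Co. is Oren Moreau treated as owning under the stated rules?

By sibling attribution (R1), Oren Moreau is treated as also owning Amira Moreau's interest in Crosswind Foods Inc, giving 23% + 55% = 78%.
By sibling attribution (R1), Oren Moreau is treated as also owning Amira Moreau's interest in Summit Services GmbH, giving 11% + 58% = 69%.
By sibling attribution (R1), Oren Moreau is treated as also owning Amira Moreau's interest in Clearview Partners LP, giving 52% + 48% = 100%.
Chain via Crosswind Foods Inc. (R3): 78% × 31% = 24.18% of Halcyon Energy Co.
Chain via Summit Services GmbH (R3): 69% × 14% = 9.66% of Halcyon Energy Co.
Chain via Clearview Partners LP (R3): 100% × 25% = 25% of Halcyon Energy Co.
Direct interest in Halcyon Energy Co: 11%.
Aggregating (R2): 24.18% + 9.66% + 25% + 11% = 69.84%.

69.84%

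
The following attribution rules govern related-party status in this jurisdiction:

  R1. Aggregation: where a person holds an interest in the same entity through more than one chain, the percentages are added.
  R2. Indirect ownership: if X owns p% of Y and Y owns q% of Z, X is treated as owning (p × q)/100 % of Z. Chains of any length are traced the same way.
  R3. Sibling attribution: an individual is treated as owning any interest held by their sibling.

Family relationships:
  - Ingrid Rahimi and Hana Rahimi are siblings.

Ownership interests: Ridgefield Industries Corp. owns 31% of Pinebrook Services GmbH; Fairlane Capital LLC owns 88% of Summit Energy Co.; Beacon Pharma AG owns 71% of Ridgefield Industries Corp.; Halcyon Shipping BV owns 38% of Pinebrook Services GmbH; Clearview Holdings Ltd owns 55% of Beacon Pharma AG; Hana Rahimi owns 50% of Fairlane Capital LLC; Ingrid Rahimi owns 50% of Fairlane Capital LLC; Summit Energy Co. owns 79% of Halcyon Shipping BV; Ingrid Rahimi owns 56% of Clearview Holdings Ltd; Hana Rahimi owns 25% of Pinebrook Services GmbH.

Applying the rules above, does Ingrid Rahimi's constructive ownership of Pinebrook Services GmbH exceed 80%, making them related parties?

By sibling attribution (R3), Ingrid Rahimi is treated as also owning Hana Rahimi's interest in Fairlane Capital LLC, giving 50% + 50% = 100%.
By sibling attribution (R3), Ingrid Rahimi is treated as owning Hana Rahimi's 25% interest in Pinebrook Services GmbH.
Chain via Fairlane Capital LLC → Summit Energy Co. → Halcyon Shipping BV (R2): 100% × 88% × 79% × 38% = 26.4176% of Pinebrook Services GmbH.
Chain via Clearview Holdings Ltd → Beacon Pharma AG → Ridgefield Industries Corp. (R2): 56% × 55% × 71% × 31% = 6.77908% of Pinebrook Services GmbH.
Direct interest in Pinebrook Services GmbH: 25%.
Aggregating (R1): 26.4176% + 6.77908% + 25% = 58.19668%.
58.19668% does not exceed the 80% threshold, so Ingrid is not a related party to Pinebrook Services GmbH.

No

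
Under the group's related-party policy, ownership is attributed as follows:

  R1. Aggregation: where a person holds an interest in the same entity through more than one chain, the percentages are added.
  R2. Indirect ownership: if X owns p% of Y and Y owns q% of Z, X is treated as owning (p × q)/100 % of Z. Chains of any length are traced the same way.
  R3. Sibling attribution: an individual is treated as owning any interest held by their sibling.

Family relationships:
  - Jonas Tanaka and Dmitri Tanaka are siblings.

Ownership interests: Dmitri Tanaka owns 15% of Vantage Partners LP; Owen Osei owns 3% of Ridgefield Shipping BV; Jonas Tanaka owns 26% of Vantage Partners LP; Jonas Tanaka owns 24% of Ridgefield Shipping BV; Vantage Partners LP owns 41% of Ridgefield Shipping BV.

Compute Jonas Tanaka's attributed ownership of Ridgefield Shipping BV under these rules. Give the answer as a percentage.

40.81%

By sibling attribution (R3), Jonas Tanaka is treated as also owning Dmitri Tanaka's interest in Vantage Partners LP, giving 26% + 15% = 41%.
Chain via Vantage Partners LP (R2): 41% × 41% = 16.81% of Ridgefield Shipping BV.
Direct interest in Ridgefield Shipping BV: 24%.
Aggregating (R1): 16.81% + 24% = 40.81%.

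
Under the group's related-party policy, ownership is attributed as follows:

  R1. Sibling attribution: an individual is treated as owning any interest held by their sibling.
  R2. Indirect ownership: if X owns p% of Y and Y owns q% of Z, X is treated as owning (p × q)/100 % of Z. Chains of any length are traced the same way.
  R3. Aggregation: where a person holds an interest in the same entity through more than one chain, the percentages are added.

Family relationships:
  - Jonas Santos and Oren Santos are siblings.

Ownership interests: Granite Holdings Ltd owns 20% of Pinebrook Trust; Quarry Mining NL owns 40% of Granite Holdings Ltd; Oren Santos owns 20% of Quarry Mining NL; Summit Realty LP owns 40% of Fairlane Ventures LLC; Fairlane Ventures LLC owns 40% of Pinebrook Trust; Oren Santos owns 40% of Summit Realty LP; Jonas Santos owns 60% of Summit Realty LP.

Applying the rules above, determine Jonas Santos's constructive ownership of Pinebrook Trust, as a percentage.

17.6%

By sibling attribution (R1), Jonas Santos is treated as also owning Oren Santos's interest in Summit Realty LP, giving 60% + 40% = 100%.
By sibling attribution (R1), Jonas Santos is treated as owning Oren Santos's 20% interest in Quarry Mining NL.
Chain via Summit Realty LP → Fairlane Ventures LLC (R2): 100% × 40% × 40% = 16% of Pinebrook Trust.
Chain via Quarry Mining NL → Granite Holdings Ltd (R2): 20% × 40% × 20% = 1.6% of Pinebrook Trust.
Aggregating (R3): 16% + 1.6% = 17.6%.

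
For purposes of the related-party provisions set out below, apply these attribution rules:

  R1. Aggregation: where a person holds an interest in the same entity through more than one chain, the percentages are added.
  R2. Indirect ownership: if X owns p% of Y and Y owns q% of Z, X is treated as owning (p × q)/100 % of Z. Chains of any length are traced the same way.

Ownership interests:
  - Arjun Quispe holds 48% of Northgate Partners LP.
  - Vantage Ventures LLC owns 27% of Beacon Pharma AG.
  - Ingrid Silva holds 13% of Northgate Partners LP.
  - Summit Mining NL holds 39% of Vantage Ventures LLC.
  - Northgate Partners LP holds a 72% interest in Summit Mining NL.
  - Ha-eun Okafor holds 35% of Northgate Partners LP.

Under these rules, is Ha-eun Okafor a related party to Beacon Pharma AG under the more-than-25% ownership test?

Chain via Northgate Partners LP → Summit Mining NL → Vantage Ventures LLC (R2): 35% × 72% × 39% × 27% = 2.65356% of Beacon Pharma AG.
2.65356% does not exceed the 25% threshold, so Ha-eun is not a related party to Beacon Pharma AG.

No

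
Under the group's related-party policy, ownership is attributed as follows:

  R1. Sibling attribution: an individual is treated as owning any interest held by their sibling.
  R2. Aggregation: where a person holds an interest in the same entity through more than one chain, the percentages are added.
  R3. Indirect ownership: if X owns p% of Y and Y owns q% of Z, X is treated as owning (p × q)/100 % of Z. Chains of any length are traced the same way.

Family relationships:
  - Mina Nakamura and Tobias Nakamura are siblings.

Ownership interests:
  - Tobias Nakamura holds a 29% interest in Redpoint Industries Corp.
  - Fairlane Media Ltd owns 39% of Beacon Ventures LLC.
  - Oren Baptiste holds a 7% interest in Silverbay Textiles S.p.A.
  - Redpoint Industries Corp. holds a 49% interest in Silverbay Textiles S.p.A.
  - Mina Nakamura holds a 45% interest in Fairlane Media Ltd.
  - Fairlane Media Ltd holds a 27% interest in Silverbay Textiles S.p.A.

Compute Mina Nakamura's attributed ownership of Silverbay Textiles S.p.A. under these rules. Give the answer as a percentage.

By sibling attribution (R1), Mina Nakamura is treated as owning Tobias Nakamura's 29% interest in Redpoint Industries Corp.
Chain via Fairlane Media Ltd (R3): 45% × 27% = 12.15% of Silverbay Textiles S.p.A.
Chain via Redpoint Industries Corp. (R3): 29% × 49% = 14.21% of Silverbay Textiles S.p.A.
Aggregating (R2): 12.15% + 14.21% = 26.36%.

26.36%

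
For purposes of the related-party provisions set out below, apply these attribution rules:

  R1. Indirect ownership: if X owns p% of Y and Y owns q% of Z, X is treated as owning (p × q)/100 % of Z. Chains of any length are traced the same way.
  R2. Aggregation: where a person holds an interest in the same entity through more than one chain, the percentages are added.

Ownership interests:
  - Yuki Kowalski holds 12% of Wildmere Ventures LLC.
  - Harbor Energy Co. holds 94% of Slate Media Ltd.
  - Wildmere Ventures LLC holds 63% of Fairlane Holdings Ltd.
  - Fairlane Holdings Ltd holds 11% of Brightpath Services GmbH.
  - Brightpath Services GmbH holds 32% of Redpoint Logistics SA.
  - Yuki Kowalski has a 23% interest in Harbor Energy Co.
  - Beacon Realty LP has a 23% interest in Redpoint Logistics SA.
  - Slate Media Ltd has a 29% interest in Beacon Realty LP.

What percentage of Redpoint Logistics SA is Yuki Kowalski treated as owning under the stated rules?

Chain via Wildmere Ventures LLC → Fairlane Holdings Ltd → Brightpath Services GmbH (R1): 12% × 63% × 11% × 32% = 0.266112% of Redpoint Logistics SA.
Chain via Harbor Energy Co. → Slate Media Ltd → Beacon Realty LP (R1): 23% × 94% × 29% × 23% = 1.442054% of Redpoint Logistics SA.
Aggregating (R2): 0.266112% + 1.442054% = 1.708166%.

1.708166%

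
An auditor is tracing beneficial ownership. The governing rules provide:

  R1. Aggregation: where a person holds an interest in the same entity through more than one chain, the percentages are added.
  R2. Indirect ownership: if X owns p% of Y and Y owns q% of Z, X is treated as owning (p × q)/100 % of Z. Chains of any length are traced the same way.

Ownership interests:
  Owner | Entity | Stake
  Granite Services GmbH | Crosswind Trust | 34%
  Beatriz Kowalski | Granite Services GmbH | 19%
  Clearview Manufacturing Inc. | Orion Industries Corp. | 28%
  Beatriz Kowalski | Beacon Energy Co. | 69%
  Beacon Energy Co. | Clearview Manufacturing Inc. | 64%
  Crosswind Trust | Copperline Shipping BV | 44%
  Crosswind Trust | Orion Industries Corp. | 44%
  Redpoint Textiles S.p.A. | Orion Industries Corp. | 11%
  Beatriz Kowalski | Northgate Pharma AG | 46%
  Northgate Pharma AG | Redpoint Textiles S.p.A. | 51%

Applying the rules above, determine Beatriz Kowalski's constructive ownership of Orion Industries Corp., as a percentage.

Chain via Granite Services GmbH → Crosswind Trust (R2): 19% × 34% × 44% = 2.8424% of Orion Industries Corp.
Chain via Northgate Pharma AG → Redpoint Textiles S.p.A. (R2): 46% × 51% × 11% = 2.5806% of Orion Industries Corp.
Chain via Beacon Energy Co. → Clearview Manufacturing Inc. (R2): 69% × 64% × 28% = 12.3648% of Orion Industries Corp.
Aggregating (R1): 2.8424% + 2.5806% + 12.3648% = 17.7878%.

17.7878%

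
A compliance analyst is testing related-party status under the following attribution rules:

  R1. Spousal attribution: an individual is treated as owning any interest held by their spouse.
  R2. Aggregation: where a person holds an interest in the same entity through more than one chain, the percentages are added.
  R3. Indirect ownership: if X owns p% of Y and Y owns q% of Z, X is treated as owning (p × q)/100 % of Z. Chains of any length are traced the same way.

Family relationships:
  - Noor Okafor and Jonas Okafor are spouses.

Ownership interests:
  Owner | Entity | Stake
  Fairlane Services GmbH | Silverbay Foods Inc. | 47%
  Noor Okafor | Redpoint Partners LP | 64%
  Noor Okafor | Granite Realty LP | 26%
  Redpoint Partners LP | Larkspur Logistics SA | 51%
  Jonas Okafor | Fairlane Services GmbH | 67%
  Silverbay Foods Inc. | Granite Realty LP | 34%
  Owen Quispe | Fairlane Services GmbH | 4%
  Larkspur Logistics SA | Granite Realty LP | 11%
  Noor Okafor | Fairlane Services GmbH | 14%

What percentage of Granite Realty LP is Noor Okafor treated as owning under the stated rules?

By spousal attribution (R1), Noor Okafor is treated as also owning Jonas Okafor's interest in Fairlane Services GmbH, giving 14% + 67% = 81%.
Chain via Redpoint Partners LP → Larkspur Logistics SA (R3): 64% × 51% × 11% = 3.5904% of Granite Realty LP.
Chain via Fairlane Services GmbH → Silverbay Foods Inc. (R3): 81% × 47% × 34% = 12.9438% of Granite Realty LP.
Direct interest in Granite Realty LP: 26%.
Aggregating (R2): 3.5904% + 12.9438% + 26% = 42.5342%.

42.5342%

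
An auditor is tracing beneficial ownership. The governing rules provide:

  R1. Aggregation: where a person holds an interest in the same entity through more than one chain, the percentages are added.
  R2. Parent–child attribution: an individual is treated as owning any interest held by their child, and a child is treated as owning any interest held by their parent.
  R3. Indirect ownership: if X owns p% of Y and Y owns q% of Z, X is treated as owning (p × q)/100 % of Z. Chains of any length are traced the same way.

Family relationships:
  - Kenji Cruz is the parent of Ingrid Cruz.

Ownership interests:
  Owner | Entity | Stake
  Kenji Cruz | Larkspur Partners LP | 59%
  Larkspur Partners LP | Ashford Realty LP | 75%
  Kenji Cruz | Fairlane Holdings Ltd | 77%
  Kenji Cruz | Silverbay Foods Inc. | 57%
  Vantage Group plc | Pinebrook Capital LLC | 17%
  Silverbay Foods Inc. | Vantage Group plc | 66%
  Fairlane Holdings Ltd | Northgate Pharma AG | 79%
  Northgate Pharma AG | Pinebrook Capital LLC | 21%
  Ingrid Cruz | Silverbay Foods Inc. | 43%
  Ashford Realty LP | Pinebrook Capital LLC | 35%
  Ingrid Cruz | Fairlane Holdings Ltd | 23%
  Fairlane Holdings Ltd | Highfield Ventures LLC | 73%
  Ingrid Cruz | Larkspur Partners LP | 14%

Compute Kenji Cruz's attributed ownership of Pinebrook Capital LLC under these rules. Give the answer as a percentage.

By parent–child attribution (R2), Kenji Cruz is treated as also owning Ingrid Cruz's interest in Fairlane Holdings Ltd, giving 77% + 23% = 100%.
By parent–child attribution (R2), Kenji Cruz is treated as also owning Ingrid Cruz's interest in Larkspur Partners LP, giving 59% + 14% = 73%.
By parent–child attribution (R2), Kenji Cruz is treated as also owning Ingrid Cruz's interest in Silverbay Foods Inc, giving 57% + 43% = 100%.
Chain via Fairlane Holdings Ltd → Northgate Pharma AG (R3): 100% × 79% × 21% = 16.59% of Pinebrook Capital LLC.
Chain via Larkspur Partners LP → Ashford Realty LP (R3): 73% × 75% × 35% = 19.1625% of Pinebrook Capital LLC.
Chain via Silverbay Foods Inc. → Vantage Group plc (R3): 100% × 66% × 17% = 11.22% of Pinebrook Capital LLC.
Aggregating (R1): 16.59% + 19.1625% + 11.22% = 46.9725%.

46.9725%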